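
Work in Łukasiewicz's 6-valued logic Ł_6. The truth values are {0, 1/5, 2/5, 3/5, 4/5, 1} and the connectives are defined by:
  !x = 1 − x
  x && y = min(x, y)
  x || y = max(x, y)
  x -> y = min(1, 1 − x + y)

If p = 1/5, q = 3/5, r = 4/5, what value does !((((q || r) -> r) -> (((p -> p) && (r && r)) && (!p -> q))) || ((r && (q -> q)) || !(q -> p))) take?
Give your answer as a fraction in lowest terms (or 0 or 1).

q || r = 3/5 || 4/5 = 4/5
(q || r) -> r = 4/5 -> 4/5 = 1
p -> p = 1/5 -> 1/5 = 1
r && r = 4/5 && 4/5 = 4/5
(p -> p) && (r && r) = 1 && 4/5 = 4/5
!p = !1/5 = 4/5
!p -> q = 4/5 -> 3/5 = 4/5
((p -> p) && (r && r)) && (!p -> q) = 4/5 && 4/5 = 4/5
((q || r) -> r) -> (((p -> p) && (r && r)) && (!p -> q)) = 1 -> 4/5 = 4/5
q -> q = 3/5 -> 3/5 = 1
r && (q -> q) = 4/5 && 1 = 4/5
q -> p = 3/5 -> 1/5 = 3/5
!(q -> p) = !3/5 = 2/5
(r && (q -> q)) || !(q -> p) = 4/5 || 2/5 = 4/5
(((q || r) -> r) -> (((p -> p) && (r && r)) && (!p -> q))) || ((r && (q -> q)) || !(q -> p)) = 4/5 || 4/5 = 4/5
!((((q || r) -> r) -> (((p -> p) && (r && r)) && (!p -> q))) || ((r && (q -> q)) || !(q -> p))) = !4/5 = 1/5

1/5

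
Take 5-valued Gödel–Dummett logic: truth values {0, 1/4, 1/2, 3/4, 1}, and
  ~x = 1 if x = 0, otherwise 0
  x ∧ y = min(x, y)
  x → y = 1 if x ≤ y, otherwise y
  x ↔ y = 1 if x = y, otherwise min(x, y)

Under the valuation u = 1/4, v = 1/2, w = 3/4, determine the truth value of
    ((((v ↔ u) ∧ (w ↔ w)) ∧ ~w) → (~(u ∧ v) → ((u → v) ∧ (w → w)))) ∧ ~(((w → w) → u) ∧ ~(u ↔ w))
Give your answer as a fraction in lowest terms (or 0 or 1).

v ↔ u = 1/2 ↔ 1/4 = 1/4
w ↔ w = 3/4 ↔ 3/4 = 1
(v ↔ u) ∧ (w ↔ w) = 1/4 ∧ 1 = 1/4
~w = ~3/4 = 0
((v ↔ u) ∧ (w ↔ w)) ∧ ~w = 1/4 ∧ 0 = 0
u ∧ v = 1/4 ∧ 1/2 = 1/4
~(u ∧ v) = ~1/4 = 0
u → v = 1/4 → 1/2 = 1
w → w = 3/4 → 3/4 = 1
(u → v) ∧ (w → w) = 1 ∧ 1 = 1
~(u ∧ v) → ((u → v) ∧ (w → w)) = 0 → 1 = 1
(((v ↔ u) ∧ (w ↔ w)) ∧ ~w) → (~(u ∧ v) → ((u → v) ∧ (w → w))) = 0 → 1 = 1
w → w = 3/4 → 3/4 = 1
(w → w) → u = 1 → 1/4 = 1/4
u ↔ w = 1/4 ↔ 3/4 = 1/4
~(u ↔ w) = ~1/4 = 0
((w → w) → u) ∧ ~(u ↔ w) = 1/4 ∧ 0 = 0
~(((w → w) → u) ∧ ~(u ↔ w)) = ~0 = 1
((((v ↔ u) ∧ (w ↔ w)) ∧ ~w) → (~(u ∧ v) → ((u → v) ∧ (w → w)))) ∧ ~(((w → w) → u) ∧ ~(u ↔ w)) = 1 ∧ 1 = 1

1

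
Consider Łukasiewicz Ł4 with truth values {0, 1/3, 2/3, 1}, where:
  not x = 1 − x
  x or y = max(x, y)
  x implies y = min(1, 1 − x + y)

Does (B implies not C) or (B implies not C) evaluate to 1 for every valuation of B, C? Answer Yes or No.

Counterexample: take B = 1/3, C = 1.
not C = not 1 = 0
B implies not C = 1/3 implies 0 = 2/3
not C = not 1 = 0
B implies not C = 1/3 implies 0 = 2/3
(B implies not C) or (B implies not C) = 2/3 or 2/3 = 2/3
This gives 2/3 ≠ 1.

No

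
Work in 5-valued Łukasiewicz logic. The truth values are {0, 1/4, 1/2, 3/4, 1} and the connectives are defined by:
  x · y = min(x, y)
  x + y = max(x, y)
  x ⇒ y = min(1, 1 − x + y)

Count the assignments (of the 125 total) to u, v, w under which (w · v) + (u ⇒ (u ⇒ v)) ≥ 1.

95

value 1: 95 assignments (counts)
value 3/4: 10 assignments
value 1/2: 10 assignments
value 1/4: 5 assignments
value 0: 5 assignments
So 95 of the 125 assignments meet the threshold.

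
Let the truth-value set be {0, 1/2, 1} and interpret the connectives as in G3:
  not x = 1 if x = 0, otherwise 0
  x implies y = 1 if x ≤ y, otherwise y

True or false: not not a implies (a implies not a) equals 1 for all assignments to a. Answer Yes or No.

No

Counterexample: take a = 1/2.
not a = not 1/2 = 0
not not a = not 0 = 1
not a = not 1/2 = 0
a implies not a = 1/2 implies 0 = 0
not not a implies (a implies not a) = 1 implies 0 = 0
This gives 0 ≠ 1.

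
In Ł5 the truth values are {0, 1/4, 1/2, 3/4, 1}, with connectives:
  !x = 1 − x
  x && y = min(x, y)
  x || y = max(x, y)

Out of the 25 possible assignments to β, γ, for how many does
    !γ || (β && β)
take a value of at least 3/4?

16

value 1: 9 assignments (counts)
value 3/4: 7 assignments (counts)
value 1/2: 5 assignments
value 1/4: 3 assignments
value 0: 1 assignment
So 16 of the 25 assignments meet the threshold.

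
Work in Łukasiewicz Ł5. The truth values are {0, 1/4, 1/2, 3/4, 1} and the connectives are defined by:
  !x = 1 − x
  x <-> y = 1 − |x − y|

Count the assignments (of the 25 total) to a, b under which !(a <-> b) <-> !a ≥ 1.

7

value 1: 7 assignments (counts)
value 3/4: 7 assignments
value 1/2: 6 assignments
value 1/4: 3 assignments
value 0: 2 assignments
So 7 of the 25 assignments meet the threshold.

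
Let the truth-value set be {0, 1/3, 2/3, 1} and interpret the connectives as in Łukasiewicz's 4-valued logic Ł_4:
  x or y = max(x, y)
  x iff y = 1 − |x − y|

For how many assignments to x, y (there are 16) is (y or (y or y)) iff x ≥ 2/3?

10

x = 0, y = 0 ↦ 1  ≥
x = 0, y = 1/3 ↦ 2/3  ≥
x = 0, y = 2/3 ↦ 1/3  <
x = 0, y = 1 ↦ 0  <
x = 1/3, y = 0 ↦ 2/3  ≥
x = 1/3, y = 1/3 ↦ 1  ≥
x = 1/3, y = 2/3 ↦ 2/3  ≥
x = 1/3, y = 1 ↦ 1/3  <
x = 2/3, y = 0 ↦ 1/3  <
x = 2/3, y = 1/3 ↦ 2/3  ≥
x = 2/3, y = 2/3 ↦ 1  ≥
x = 2/3, y = 1 ↦ 2/3  ≥
x = 1, y = 0 ↦ 0  <
x = 1, y = 1/3 ↦ 1/3  <
x = 1, y = 2/3 ↦ 2/3  ≥
x = 1, y = 1 ↦ 1  ≥
So 10 of the 16 assignments meet the threshold.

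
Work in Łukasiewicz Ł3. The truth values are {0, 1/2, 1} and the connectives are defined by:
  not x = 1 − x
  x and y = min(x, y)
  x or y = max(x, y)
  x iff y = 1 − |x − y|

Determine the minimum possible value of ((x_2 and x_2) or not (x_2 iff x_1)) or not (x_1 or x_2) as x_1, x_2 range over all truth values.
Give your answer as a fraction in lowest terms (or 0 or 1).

1/2

Take x_1 = 0, x_2 = 1/2:
x_2 and x_2 = 1/2 and 1/2 = 1/2
x_2 iff x_1 = 1/2 iff 0 = 1/2
not (x_2 iff x_1) = not 1/2 = 1/2
(x_2 and x_2) or not (x_2 iff x_1) = 1/2 or 1/2 = 1/2
x_1 or x_2 = 0 or 1/2 = 1/2
not (x_1 or x_2) = not 1/2 = 1/2
((x_2 and x_2) or not (x_2 iff x_1)) or not (x_1 or x_2) = 1/2 or 1/2 = 1/2
No assignment yields a value below 1/2, so this is the minimum.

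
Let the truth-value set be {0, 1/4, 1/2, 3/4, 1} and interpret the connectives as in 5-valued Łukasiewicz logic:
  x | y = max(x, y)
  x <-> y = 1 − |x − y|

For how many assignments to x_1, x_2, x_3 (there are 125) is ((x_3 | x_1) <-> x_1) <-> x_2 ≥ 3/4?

59

value 1: 25 assignments (counts)
value 3/4: 34 assignments (counts)
value 1/2: 28 assignments
value 1/4: 22 assignments
value 0: 16 assignments
So 59 of the 125 assignments meet the threshold.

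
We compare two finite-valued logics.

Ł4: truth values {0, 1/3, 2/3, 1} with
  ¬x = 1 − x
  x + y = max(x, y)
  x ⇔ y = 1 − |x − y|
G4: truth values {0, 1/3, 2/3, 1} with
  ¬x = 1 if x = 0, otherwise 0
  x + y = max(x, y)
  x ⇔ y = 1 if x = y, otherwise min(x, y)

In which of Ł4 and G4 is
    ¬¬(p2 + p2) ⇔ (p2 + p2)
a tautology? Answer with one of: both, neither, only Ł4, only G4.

only Ł4

In Ł4: every assignment gives 1 — tautology.
In G4: at p2 = 1/3 the value is 1/3 — not a tautology.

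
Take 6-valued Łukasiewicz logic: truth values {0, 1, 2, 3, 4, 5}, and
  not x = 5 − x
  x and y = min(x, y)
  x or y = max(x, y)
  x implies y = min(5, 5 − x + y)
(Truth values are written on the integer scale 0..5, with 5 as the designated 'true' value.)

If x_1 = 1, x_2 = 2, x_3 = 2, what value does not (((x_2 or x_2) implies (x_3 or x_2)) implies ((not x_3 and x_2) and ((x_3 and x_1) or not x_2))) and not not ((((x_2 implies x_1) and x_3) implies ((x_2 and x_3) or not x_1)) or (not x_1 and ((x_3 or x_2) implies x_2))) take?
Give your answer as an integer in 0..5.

x_2 or x_2 = 2 or 2 = 2
x_3 or x_2 = 2 or 2 = 2
(x_2 or x_2) implies (x_3 or x_2) = 2 implies 2 = 5
not x_3 = not 2 = 3
not x_3 and x_2 = 3 and 2 = 2
x_3 and x_1 = 2 and 1 = 1
not x_2 = not 2 = 3
(x_3 and x_1) or not x_2 = 1 or 3 = 3
(not x_3 and x_2) and ((x_3 and x_1) or not x_2) = 2 and 3 = 2
((x_2 or x_2) implies (x_3 or x_2)) implies ((not x_3 and x_2) and ((x_3 and x_1) or not x_2)) = 5 implies 2 = 2
not (((x_2 or x_2) implies (x_3 or x_2)) implies ((not x_3 and x_2) and ((x_3 and x_1) or not x_2))) = not 2 = 3
x_2 implies x_1 = 2 implies 1 = 4
(x_2 implies x_1) and x_3 = 4 and 2 = 2
x_2 and x_3 = 2 and 2 = 2
not x_1 = not 1 = 4
(x_2 and x_3) or not x_1 = 2 or 4 = 4
((x_2 implies x_1) and x_3) implies ((x_2 and x_3) or not x_1) = 2 implies 4 = 5
not x_1 = not 1 = 4
x_3 or x_2 = 2 or 2 = 2
(x_3 or x_2) implies x_2 = 2 implies 2 = 5
not x_1 and ((x_3 or x_2) implies x_2) = 4 and 5 = 4
(((x_2 implies x_1) and x_3) implies ((x_2 and x_3) or not x_1)) or (not x_1 and ((x_3 or x_2) implies x_2)) = 5 or 4 = 5
not ((((x_2 implies x_1) and x_3) implies ((x_2 and x_3) or not x_1)) or (not x_1 and ((x_3 or x_2) implies x_2))) = not 5 = 0
not not ((((x_2 implies x_1) and x_3) implies ((x_2 and x_3) or not x_1)) or (not x_1 and ((x_3 or x_2) implies x_2))) = not 0 = 5
not (((x_2 or x_2) implies (x_3 or x_2)) implies ((not x_3 and x_2) and ((x_3 and x_1) or not x_2))) and not not ((((x_2 implies x_1) and x_3) implies ((x_2 and x_3) or not x_1)) or (not x_1 and ((x_3 or x_2) implies x_2))) = 3 and 5 = 3

3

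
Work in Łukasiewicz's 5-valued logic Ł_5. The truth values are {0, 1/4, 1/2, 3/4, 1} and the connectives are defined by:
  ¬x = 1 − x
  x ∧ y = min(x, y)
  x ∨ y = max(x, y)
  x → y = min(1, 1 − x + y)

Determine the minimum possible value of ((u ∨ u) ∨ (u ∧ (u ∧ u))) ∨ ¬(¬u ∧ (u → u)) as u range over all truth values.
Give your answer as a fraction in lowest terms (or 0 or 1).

Take u = 0:
u ∨ u = 0 ∨ 0 = 0
u ∧ u = 0 ∧ 0 = 0
u ∧ (u ∧ u) = 0 ∧ 0 = 0
(u ∨ u) ∨ (u ∧ (u ∧ u)) = 0 ∨ 0 = 0
¬u = ¬0 = 1
u → u = 0 → 0 = 1
¬u ∧ (u → u) = 1 ∧ 1 = 1
¬(¬u ∧ (u → u)) = ¬1 = 0
((u ∨ u) ∨ (u ∧ (u ∧ u))) ∨ ¬(¬u ∧ (u → u)) = 0 ∨ 0 = 0
No assignment yields a value below 0, so this is the minimum.

0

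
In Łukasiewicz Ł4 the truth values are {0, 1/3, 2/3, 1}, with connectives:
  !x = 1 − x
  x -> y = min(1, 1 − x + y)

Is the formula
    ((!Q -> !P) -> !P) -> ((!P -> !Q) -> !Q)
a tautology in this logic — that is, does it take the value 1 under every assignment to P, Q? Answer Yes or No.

P = 0, Q = 0 ↦ 1
P = 0, Q = 1/3 ↦ 1
P = 0, Q = 2/3 ↦ 1
P = 0, Q = 1 ↦ 1
P = 1/3, Q = 0 ↦ 1
P = 1/3, Q = 1/3 ↦ 1
P = 1/3, Q = 2/3 ↦ 1
P = 1/3, Q = 1 ↦ 1
P = 2/3, Q = 0 ↦ 1
P = 2/3, Q = 1/3 ↦ 1
P = 2/3, Q = 2/3 ↦ 1
P = 2/3, Q = 1 ↦ 1
P = 1, Q = 0 ↦ 1
P = 1, Q = 1/3 ↦ 1
P = 1, Q = 2/3 ↦ 1
P = 1, Q = 1 ↦ 1
Every assignment gives a value ≥ 1.

Yes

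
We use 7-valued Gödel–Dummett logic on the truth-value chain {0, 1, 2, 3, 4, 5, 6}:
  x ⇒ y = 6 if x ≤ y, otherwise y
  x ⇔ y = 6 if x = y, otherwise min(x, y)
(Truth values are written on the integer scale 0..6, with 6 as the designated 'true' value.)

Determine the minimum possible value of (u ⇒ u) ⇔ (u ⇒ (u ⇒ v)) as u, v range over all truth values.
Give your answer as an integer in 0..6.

Take u = 1, v = 0:
u ⇒ u = 1 ⇒ 1 = 6
u ⇒ v = 1 ⇒ 0 = 0
u ⇒ (u ⇒ v) = 1 ⇒ 0 = 0
(u ⇒ u) ⇔ (u ⇒ (u ⇒ v)) = 6 ⇔ 0 = 0
No assignment yields a value below 0, so this is the minimum.

0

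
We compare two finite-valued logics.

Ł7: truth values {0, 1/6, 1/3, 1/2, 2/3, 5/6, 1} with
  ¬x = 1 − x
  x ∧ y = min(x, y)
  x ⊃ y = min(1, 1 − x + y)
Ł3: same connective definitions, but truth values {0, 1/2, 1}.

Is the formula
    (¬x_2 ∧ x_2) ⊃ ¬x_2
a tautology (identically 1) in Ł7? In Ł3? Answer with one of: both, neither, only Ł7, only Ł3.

In Ł7: every assignment gives 1 — tautology.
In Ł3: every assignment gives 1 — tautology.

both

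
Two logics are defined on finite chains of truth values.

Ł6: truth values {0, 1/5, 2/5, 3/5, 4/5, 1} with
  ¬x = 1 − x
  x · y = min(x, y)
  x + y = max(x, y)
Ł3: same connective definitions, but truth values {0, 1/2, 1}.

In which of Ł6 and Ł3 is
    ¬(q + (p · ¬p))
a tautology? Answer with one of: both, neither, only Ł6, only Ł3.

neither

In Ł6: at p = 0, q = 1/5 the value is 4/5 — not a tautology.
In Ł3: at p = 0, q = 1/2 the value is 1/2 — not a tautology.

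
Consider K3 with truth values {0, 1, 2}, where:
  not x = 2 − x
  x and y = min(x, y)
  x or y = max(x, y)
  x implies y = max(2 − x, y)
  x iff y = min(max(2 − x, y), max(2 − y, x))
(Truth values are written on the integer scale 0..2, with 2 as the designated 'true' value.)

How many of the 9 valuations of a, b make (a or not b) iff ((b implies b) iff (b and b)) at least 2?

1

a = 0, b = 0 ↦ 0  <
a = 0, b = 1 ↦ 1  <
a = 0, b = 2 ↦ 0  <
a = 1, b = 0 ↦ 0  <
a = 1, b = 1 ↦ 1  <
a = 1, b = 2 ↦ 1  <
a = 2, b = 0 ↦ 0  <
a = 2, b = 1 ↦ 1  <
a = 2, b = 2 ↦ 2  ≥
So 1 of the 9 assignments meets the threshold.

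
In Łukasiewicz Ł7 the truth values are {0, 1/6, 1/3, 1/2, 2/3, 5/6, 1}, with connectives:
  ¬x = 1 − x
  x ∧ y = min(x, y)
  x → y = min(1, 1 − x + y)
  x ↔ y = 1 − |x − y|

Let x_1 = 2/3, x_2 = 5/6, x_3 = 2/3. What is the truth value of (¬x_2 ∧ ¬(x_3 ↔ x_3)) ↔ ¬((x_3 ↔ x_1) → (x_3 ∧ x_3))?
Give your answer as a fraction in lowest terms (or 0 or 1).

2/3

¬x_2 = ¬5/6 = 1/6
x_3 ↔ x_3 = 2/3 ↔ 2/3 = 1
¬(x_3 ↔ x_3) = ¬1 = 0
¬x_2 ∧ ¬(x_3 ↔ x_3) = 1/6 ∧ 0 = 0
x_3 ↔ x_1 = 2/3 ↔ 2/3 = 1
x_3 ∧ x_3 = 2/3 ∧ 2/3 = 2/3
(x_3 ↔ x_1) → (x_3 ∧ x_3) = 1 → 2/3 = 2/3
¬((x_3 ↔ x_1) → (x_3 ∧ x_3)) = ¬2/3 = 1/3
(¬x_2 ∧ ¬(x_3 ↔ x_3)) ↔ ¬((x_3 ↔ x_1) → (x_3 ∧ x_3)) = 0 ↔ 1/3 = 2/3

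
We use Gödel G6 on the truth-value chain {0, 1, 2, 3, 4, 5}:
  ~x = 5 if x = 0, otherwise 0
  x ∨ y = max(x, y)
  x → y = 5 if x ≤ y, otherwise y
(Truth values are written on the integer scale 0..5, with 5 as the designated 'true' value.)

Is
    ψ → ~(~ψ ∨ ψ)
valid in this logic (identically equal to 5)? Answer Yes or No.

No

Counterexample: take ψ = 1.
~ψ = ~1 = 0
~ψ ∨ ψ = 0 ∨ 1 = 1
~(~ψ ∨ ψ) = ~1 = 0
ψ → ~(~ψ ∨ ψ) = 1 → 0 = 0
This gives 0 ≠ 5.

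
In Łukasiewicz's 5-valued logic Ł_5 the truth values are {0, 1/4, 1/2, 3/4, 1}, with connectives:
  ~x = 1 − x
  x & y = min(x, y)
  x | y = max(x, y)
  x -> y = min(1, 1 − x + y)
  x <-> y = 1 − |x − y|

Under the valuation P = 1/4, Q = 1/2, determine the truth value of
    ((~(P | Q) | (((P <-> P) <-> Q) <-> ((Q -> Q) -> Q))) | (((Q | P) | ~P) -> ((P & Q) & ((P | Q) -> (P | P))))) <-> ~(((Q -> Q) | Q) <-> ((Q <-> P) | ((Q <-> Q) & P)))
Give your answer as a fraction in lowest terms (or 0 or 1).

1/4

P | Q = 1/4 | 1/2 = 1/2
~(P | Q) = ~1/2 = 1/2
P <-> P = 1/4 <-> 1/4 = 1
(P <-> P) <-> Q = 1 <-> 1/2 = 1/2
Q -> Q = 1/2 -> 1/2 = 1
(Q -> Q) -> Q = 1 -> 1/2 = 1/2
((P <-> P) <-> Q) <-> ((Q -> Q) -> Q) = 1/2 <-> 1/2 = 1
~(P | Q) | (((P <-> P) <-> Q) <-> ((Q -> Q) -> Q)) = 1/2 | 1 = 1
Q | P = 1/2 | 1/4 = 1/2
~P = ~1/4 = 3/4
(Q | P) | ~P = 1/2 | 3/4 = 3/4
P & Q = 1/4 & 1/2 = 1/4
P | Q = 1/4 | 1/2 = 1/2
P | P = 1/4 | 1/4 = 1/4
(P | Q) -> (P | P) = 1/2 -> 1/4 = 3/4
(P & Q) & ((P | Q) -> (P | P)) = 1/4 & 3/4 = 1/4
((Q | P) | ~P) -> ((P & Q) & ((P | Q) -> (P | P))) = 3/4 -> 1/4 = 1/2
(~(P | Q) | (((P <-> P) <-> Q) <-> ((Q -> Q) -> Q))) | (((Q | P) | ~P) -> ((P & Q) & ((P | Q) -> (P | P)))) = 1 | 1/2 = 1
Q -> Q = 1/2 -> 1/2 = 1
(Q -> Q) | Q = 1 | 1/2 = 1
Q <-> P = 1/2 <-> 1/4 = 3/4
Q <-> Q = 1/2 <-> 1/2 = 1
(Q <-> Q) & P = 1 & 1/4 = 1/4
(Q <-> P) | ((Q <-> Q) & P) = 3/4 | 1/4 = 3/4
((Q -> Q) | Q) <-> ((Q <-> P) | ((Q <-> Q) & P)) = 1 <-> 3/4 = 3/4
~(((Q -> Q) | Q) <-> ((Q <-> P) | ((Q <-> Q) & P))) = ~3/4 = 1/4
((~(P | Q) | (((P <-> P) <-> Q) <-> ((Q -> Q) -> Q))) | (((Q | P) | ~P) -> ((P & Q) & ((P | Q) -> (P | P))))) <-> ~(((Q -> Q) | Q) <-> ((Q <-> P) | ((Q <-> Q) & P))) = 1 <-> 1/4 = 1/4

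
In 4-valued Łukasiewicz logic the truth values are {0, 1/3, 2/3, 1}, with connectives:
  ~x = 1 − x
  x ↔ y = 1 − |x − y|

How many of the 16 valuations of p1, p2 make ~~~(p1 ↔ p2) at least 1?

p1 = 0, p2 = 0 ↦ 0  <
p1 = 0, p2 = 1/3 ↦ 1/3  <
p1 = 0, p2 = 2/3 ↦ 2/3  <
p1 = 0, p2 = 1 ↦ 1  ≥
p1 = 1/3, p2 = 0 ↦ 1/3  <
p1 = 1/3, p2 = 1/3 ↦ 0  <
p1 = 1/3, p2 = 2/3 ↦ 1/3  <
p1 = 1/3, p2 = 1 ↦ 2/3  <
p1 = 2/3, p2 = 0 ↦ 2/3  <
p1 = 2/3, p2 = 1/3 ↦ 1/3  <
p1 = 2/3, p2 = 2/3 ↦ 0  <
p1 = 2/3, p2 = 1 ↦ 1/3  <
p1 = 1, p2 = 0 ↦ 1  ≥
p1 = 1, p2 = 1/3 ↦ 2/3  <
p1 = 1, p2 = 2/3 ↦ 1/3  <
p1 = 1, p2 = 1 ↦ 0  <
So 2 of the 16 assignments meet the threshold.

2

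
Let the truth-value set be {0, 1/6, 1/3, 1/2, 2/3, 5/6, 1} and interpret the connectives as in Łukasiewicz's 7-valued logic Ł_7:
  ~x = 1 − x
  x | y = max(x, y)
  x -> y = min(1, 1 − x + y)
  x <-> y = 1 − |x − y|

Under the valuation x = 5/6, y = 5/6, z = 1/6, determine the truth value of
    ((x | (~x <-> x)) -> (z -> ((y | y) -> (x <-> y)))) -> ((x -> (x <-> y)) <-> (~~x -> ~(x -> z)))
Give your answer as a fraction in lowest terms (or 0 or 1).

5/6

~x = ~5/6 = 1/6
~x <-> x = 1/6 <-> 5/6 = 1/3
x | (~x <-> x) = 5/6 | 1/3 = 5/6
y | y = 5/6 | 5/6 = 5/6
x <-> y = 5/6 <-> 5/6 = 1
(y | y) -> (x <-> y) = 5/6 -> 1 = 1
z -> ((y | y) -> (x <-> y)) = 1/6 -> 1 = 1
(x | (~x <-> x)) -> (z -> ((y | y) -> (x <-> y))) = 5/6 -> 1 = 1
x <-> y = 5/6 <-> 5/6 = 1
x -> (x <-> y) = 5/6 -> 1 = 1
~x = ~5/6 = 1/6
~~x = ~1/6 = 5/6
x -> z = 5/6 -> 1/6 = 1/3
~(x -> z) = ~1/3 = 2/3
~~x -> ~(x -> z) = 5/6 -> 2/3 = 5/6
(x -> (x <-> y)) <-> (~~x -> ~(x -> z)) = 1 <-> 5/6 = 5/6
((x | (~x <-> x)) -> (z -> ((y | y) -> (x <-> y)))) -> ((x -> (x <-> y)) <-> (~~x -> ~(x -> z))) = 1 -> 5/6 = 5/6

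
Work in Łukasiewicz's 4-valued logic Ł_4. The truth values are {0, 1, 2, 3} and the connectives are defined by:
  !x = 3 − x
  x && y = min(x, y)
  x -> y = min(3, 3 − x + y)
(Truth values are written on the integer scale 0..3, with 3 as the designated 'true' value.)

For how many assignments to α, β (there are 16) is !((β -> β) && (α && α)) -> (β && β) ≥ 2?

α = 0, β = 0 ↦ 0  <
α = 0, β = 1 ↦ 1  <
α = 0, β = 2 ↦ 2  ≥
α = 0, β = 3 ↦ 3  ≥
α = 1, β = 0 ↦ 1  <
α = 1, β = 1 ↦ 2  ≥
α = 1, β = 2 ↦ 3  ≥
α = 1, β = 3 ↦ 3  ≥
α = 2, β = 0 ↦ 2  ≥
α = 2, β = 1 ↦ 3  ≥
α = 2, β = 2 ↦ 3  ≥
α = 2, β = 3 ↦ 3  ≥
α = 3, β = 0 ↦ 3  ≥
α = 3, β = 1 ↦ 3  ≥
α = 3, β = 2 ↦ 3  ≥
α = 3, β = 3 ↦ 3  ≥
So 13 of the 16 assignments meet the threshold.

13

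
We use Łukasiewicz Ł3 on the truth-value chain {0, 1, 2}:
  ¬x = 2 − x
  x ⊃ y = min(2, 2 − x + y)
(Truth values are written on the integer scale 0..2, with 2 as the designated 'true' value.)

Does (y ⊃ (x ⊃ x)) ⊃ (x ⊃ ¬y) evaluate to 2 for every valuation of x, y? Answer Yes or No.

No

Counterexample: take x = 1, y = 2.
x ⊃ x = 1 ⊃ 1 = 2
y ⊃ (x ⊃ x) = 2 ⊃ 2 = 2
¬y = ¬2 = 0
x ⊃ ¬y = 1 ⊃ 0 = 1
(y ⊃ (x ⊃ x)) ⊃ (x ⊃ ¬y) = 2 ⊃ 1 = 1
This gives 1 ≠ 2.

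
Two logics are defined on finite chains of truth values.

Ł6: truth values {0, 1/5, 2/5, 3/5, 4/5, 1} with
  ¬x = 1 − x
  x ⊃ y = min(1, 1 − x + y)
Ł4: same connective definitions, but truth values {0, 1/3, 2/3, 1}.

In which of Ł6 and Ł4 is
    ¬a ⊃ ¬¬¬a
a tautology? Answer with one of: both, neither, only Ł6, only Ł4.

both

In Ł6: every assignment gives 1 — tautology.
In Ł4: every assignment gives 1 — tautology.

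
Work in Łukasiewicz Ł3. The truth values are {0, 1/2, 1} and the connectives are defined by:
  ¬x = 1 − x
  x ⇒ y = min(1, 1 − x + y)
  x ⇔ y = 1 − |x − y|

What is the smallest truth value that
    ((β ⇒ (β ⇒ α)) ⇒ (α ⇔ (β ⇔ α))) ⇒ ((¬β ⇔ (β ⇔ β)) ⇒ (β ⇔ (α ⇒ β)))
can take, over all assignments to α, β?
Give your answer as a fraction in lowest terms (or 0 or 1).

1/2

Take α = 1/2, β = 0:
β ⇒ α = 0 ⇒ 1/2 = 1
β ⇒ (β ⇒ α) = 0 ⇒ 1 = 1
β ⇔ α = 0 ⇔ 1/2 = 1/2
α ⇔ (β ⇔ α) = 1/2 ⇔ 1/2 = 1
(β ⇒ (β ⇒ α)) ⇒ (α ⇔ (β ⇔ α)) = 1 ⇒ 1 = 1
¬β = ¬0 = 1
β ⇔ β = 0 ⇔ 0 = 1
¬β ⇔ (β ⇔ β) = 1 ⇔ 1 = 1
α ⇒ β = 1/2 ⇒ 0 = 1/2
β ⇔ (α ⇒ β) = 0 ⇔ 1/2 = 1/2
(¬β ⇔ (β ⇔ β)) ⇒ (β ⇔ (α ⇒ β)) = 1 ⇒ 1/2 = 1/2
((β ⇒ (β ⇒ α)) ⇒ (α ⇔ (β ⇔ α))) ⇒ ((¬β ⇔ (β ⇔ β)) ⇒ (β ⇔ (α ⇒ β))) = 1 ⇒ 1/2 = 1/2
No assignment yields a value below 1/2, so this is the minimum.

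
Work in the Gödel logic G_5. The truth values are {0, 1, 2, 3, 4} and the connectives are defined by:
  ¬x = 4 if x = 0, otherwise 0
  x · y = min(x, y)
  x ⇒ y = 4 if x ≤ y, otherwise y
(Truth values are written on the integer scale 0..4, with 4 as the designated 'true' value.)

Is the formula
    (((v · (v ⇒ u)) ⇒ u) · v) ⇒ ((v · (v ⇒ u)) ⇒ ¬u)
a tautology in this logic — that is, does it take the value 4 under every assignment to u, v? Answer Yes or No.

Counterexample: take u = 1, v = 1.
v ⇒ u = 1 ⇒ 1 = 4
v · (v ⇒ u) = 1 · 4 = 1
(v · (v ⇒ u)) ⇒ u = 1 ⇒ 1 = 4
((v · (v ⇒ u)) ⇒ u) · v = 4 · 1 = 1
v ⇒ u = 1 ⇒ 1 = 4
v · (v ⇒ u) = 1 · 4 = 1
¬u = ¬1 = 0
(v · (v ⇒ u)) ⇒ ¬u = 1 ⇒ 0 = 0
(((v · (v ⇒ u)) ⇒ u) · v) ⇒ ((v · (v ⇒ u)) ⇒ ¬u) = 1 ⇒ 0 = 0
This gives 0 ≠ 4.

No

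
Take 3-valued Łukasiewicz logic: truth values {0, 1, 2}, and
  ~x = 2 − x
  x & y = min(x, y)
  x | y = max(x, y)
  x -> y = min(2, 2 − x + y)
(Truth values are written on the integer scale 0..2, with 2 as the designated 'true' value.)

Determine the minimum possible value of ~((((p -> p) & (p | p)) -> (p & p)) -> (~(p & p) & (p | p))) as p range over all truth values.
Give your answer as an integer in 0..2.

1

Take p = 1:
p -> p = 1 -> 1 = 2
p | p = 1 | 1 = 1
(p -> p) & (p | p) = 2 & 1 = 1
p & p = 1 & 1 = 1
((p -> p) & (p | p)) -> (p & p) = 1 -> 1 = 2
p & p = 1 & 1 = 1
~(p & p) = ~1 = 1
p | p = 1 | 1 = 1
~(p & p) & (p | p) = 1 & 1 = 1
(((p -> p) & (p | p)) -> (p & p)) -> (~(p & p) & (p | p)) = 2 -> 1 = 1
~((((p -> p) & (p | p)) -> (p & p)) -> (~(p & p) & (p | p))) = ~1 = 1
No assignment yields a value below 1, so this is the minimum.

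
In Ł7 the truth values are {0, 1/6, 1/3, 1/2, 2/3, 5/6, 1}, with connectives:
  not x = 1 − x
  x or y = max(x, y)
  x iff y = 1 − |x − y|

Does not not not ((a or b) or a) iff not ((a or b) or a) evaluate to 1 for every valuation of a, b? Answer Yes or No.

At a = 0, b = 1/2, for instance:
a or b = 0 or 1/2 = 1/2
(a or b) or a = 1/2 or 0 = 1/2
not ((a or b) or a) = not 1/2 = 1/2
not not ((a or b) or a) = not 1/2 = 1/2
not not not ((a or b) or a) = not 1/2 = 1/2
not not not ((a or b) or a) iff not ((a or b) or a) = 1/2 iff 1/2 = 1
and checking the remaining 48 assignments likewise gives ≥ 1 in every case.

Yes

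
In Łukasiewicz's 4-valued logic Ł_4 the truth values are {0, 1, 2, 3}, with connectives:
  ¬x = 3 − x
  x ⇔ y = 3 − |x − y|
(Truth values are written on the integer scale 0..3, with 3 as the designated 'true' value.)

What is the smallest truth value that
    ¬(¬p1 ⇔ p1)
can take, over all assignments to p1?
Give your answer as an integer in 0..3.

Take p1 = 1:
¬p1 = ¬1 = 2
¬p1 ⇔ p1 = 2 ⇔ 1 = 2
¬(¬p1 ⇔ p1) = ¬2 = 1
No assignment yields a value below 1, so this is the minimum.

1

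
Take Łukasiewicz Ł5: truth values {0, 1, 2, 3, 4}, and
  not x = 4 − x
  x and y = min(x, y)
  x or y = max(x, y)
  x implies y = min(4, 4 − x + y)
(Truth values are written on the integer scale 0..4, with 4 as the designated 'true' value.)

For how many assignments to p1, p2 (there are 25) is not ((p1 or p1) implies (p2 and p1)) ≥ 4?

value 4: 1 assignment (counts)
value 3: 2 assignments
value 2: 3 assignments
value 1: 4 assignments
value 0: 15 assignments
So 1 of the 25 assignments meets the threshold.

1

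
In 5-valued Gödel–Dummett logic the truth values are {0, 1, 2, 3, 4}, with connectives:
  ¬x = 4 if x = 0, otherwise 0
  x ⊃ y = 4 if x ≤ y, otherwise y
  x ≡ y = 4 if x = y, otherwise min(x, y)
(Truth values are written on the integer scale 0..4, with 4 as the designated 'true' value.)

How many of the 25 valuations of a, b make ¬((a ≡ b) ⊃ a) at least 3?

value 4: 1 assignment (counts)
value 0: 24 assignments
So 1 of the 25 assignments meets the threshold.

1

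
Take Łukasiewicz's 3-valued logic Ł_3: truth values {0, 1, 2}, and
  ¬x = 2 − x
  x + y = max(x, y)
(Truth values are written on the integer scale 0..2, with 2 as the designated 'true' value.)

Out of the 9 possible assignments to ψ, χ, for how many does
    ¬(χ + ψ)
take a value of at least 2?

ψ = 0, χ = 0 ↦ 2  ≥
ψ = 0, χ = 1 ↦ 1  <
ψ = 0, χ = 2 ↦ 0  <
ψ = 1, χ = 0 ↦ 1  <
ψ = 1, χ = 1 ↦ 1  <
ψ = 1, χ = 2 ↦ 0  <
ψ = 2, χ = 0 ↦ 0  <
ψ = 2, χ = 1 ↦ 0  <
ψ = 2, χ = 2 ↦ 0  <
So 1 of the 9 assignments meets the threshold.

1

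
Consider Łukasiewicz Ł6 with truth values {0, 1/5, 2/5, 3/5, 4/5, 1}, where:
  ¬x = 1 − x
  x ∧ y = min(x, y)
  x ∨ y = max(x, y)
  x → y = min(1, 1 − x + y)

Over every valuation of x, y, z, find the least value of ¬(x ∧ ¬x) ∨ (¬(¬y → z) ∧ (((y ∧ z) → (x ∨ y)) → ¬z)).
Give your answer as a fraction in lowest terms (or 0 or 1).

3/5

Take x = 2/5, y = 0, z = 2/5:
¬x = ¬2/5 = 3/5
x ∧ ¬x = 2/5 ∧ 3/5 = 2/5
¬(x ∧ ¬x) = ¬2/5 = 3/5
¬y = ¬0 = 1
¬y → z = 1 → 2/5 = 2/5
¬(¬y → z) = ¬2/5 = 3/5
y ∧ z = 0 ∧ 2/5 = 0
x ∨ y = 2/5 ∨ 0 = 2/5
(y ∧ z) → (x ∨ y) = 0 → 2/5 = 1
¬z = ¬2/5 = 3/5
((y ∧ z) → (x ∨ y)) → ¬z = 1 → 3/5 = 3/5
¬(¬y → z) ∧ (((y ∧ z) → (x ∨ y)) → ¬z) = 3/5 ∧ 3/5 = 3/5
¬(x ∧ ¬x) ∨ (¬(¬y → z) ∧ (((y ∧ z) → (x ∨ y)) → ¬z)) = 3/5 ∨ 3/5 = 3/5
No assignment yields a value below 3/5, so this is the minimum.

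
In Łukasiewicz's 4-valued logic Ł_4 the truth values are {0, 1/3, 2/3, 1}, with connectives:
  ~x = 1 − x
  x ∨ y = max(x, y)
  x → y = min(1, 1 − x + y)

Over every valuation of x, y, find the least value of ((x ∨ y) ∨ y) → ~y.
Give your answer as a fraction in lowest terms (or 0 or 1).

0

Take x = 0, y = 1:
x ∨ y = 0 ∨ 1 = 1
(x ∨ y) ∨ y = 1 ∨ 1 = 1
~y = ~1 = 0
((x ∨ y) ∨ y) → ~y = 1 → 0 = 0
No assignment yields a value below 0, so this is the minimum.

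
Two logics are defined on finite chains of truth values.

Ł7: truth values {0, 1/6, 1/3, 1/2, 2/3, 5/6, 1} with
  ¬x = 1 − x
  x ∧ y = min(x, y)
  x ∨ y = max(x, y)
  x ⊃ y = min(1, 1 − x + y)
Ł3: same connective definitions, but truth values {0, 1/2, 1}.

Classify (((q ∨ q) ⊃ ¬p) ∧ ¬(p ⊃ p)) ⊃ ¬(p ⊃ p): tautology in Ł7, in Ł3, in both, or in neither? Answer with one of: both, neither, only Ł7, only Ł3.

both

In Ł7: every assignment gives 1 — tautology.
In Ł3: every assignment gives 1 — tautology.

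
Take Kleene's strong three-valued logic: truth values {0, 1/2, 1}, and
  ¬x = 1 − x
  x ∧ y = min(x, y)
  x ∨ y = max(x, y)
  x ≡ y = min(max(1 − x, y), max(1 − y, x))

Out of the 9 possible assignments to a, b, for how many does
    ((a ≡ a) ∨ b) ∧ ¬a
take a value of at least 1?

3

a = 0, b = 0 ↦ 1  ≥
a = 0, b = 1/2 ↦ 1  ≥
a = 0, b = 1 ↦ 1  ≥
a = 1/2, b = 0 ↦ 1/2  <
a = 1/2, b = 1/2 ↦ 1/2  <
a = 1/2, b = 1 ↦ 1/2  <
a = 1, b = 0 ↦ 0  <
a = 1, b = 1/2 ↦ 0  <
a = 1, b = 1 ↦ 0  <
So 3 of the 9 assignments meet the threshold.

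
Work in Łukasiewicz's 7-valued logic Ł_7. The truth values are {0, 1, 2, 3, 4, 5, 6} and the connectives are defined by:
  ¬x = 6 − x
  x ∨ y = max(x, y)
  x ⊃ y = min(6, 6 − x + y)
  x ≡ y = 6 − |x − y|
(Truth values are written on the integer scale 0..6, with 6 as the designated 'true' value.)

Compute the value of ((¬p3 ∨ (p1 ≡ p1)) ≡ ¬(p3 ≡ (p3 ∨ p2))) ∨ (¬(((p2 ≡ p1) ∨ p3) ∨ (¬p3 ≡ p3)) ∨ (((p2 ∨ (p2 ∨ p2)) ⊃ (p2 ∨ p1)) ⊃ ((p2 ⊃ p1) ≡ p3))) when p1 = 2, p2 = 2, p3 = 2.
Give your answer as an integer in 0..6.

¬p3 = ¬2 = 4
p1 ≡ p1 = 2 ≡ 2 = 6
¬p3 ∨ (p1 ≡ p1) = 4 ∨ 6 = 6
p3 ∨ p2 = 2 ∨ 2 = 2
p3 ≡ (p3 ∨ p2) = 2 ≡ 2 = 6
¬(p3 ≡ (p3 ∨ p2)) = ¬6 = 0
(¬p3 ∨ (p1 ≡ p1)) ≡ ¬(p3 ≡ (p3 ∨ p2)) = 6 ≡ 0 = 0
p2 ≡ p1 = 2 ≡ 2 = 6
(p2 ≡ p1) ∨ p3 = 6 ∨ 2 = 6
¬p3 = ¬2 = 4
¬p3 ≡ p3 = 4 ≡ 2 = 4
((p2 ≡ p1) ∨ p3) ∨ (¬p3 ≡ p3) = 6 ∨ 4 = 6
¬(((p2 ≡ p1) ∨ p3) ∨ (¬p3 ≡ p3)) = ¬6 = 0
p2 ∨ p2 = 2 ∨ 2 = 2
p2 ∨ (p2 ∨ p2) = 2 ∨ 2 = 2
p2 ∨ p1 = 2 ∨ 2 = 2
(p2 ∨ (p2 ∨ p2)) ⊃ (p2 ∨ p1) = 2 ⊃ 2 = 6
p2 ⊃ p1 = 2 ⊃ 2 = 6
(p2 ⊃ p1) ≡ p3 = 6 ≡ 2 = 2
((p2 ∨ (p2 ∨ p2)) ⊃ (p2 ∨ p1)) ⊃ ((p2 ⊃ p1) ≡ p3) = 6 ⊃ 2 = 2
¬(((p2 ≡ p1) ∨ p3) ∨ (¬p3 ≡ p3)) ∨ (((p2 ∨ (p2 ∨ p2)) ⊃ (p2 ∨ p1)) ⊃ ((p2 ⊃ p1) ≡ p3)) = 0 ∨ 2 = 2
((¬p3 ∨ (p1 ≡ p1)) ≡ ¬(p3 ≡ (p3 ∨ p2))) ∨ (¬(((p2 ≡ p1) ∨ p3) ∨ (¬p3 ≡ p3)) ∨ (((p2 ∨ (p2 ∨ p2)) ⊃ (p2 ∨ p1)) ⊃ ((p2 ⊃ p1) ≡ p3))) = 0 ∨ 2 = 2

2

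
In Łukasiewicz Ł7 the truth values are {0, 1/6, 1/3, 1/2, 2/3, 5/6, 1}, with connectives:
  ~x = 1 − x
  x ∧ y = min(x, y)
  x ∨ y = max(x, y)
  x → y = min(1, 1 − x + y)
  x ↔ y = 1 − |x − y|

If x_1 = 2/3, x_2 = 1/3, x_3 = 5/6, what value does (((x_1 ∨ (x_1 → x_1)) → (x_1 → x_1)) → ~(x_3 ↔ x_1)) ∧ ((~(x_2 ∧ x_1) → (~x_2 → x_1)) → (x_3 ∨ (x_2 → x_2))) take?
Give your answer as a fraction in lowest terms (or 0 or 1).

1/6

x_1 → x_1 = 2/3 → 2/3 = 1
x_1 ∨ (x_1 → x_1) = 2/3 ∨ 1 = 1
x_1 → x_1 = 2/3 → 2/3 = 1
(x_1 ∨ (x_1 → x_1)) → (x_1 → x_1) = 1 → 1 = 1
x_3 ↔ x_1 = 5/6 ↔ 2/3 = 5/6
~(x_3 ↔ x_1) = ~5/6 = 1/6
((x_1 ∨ (x_1 → x_1)) → (x_1 → x_1)) → ~(x_3 ↔ x_1) = 1 → 1/6 = 1/6
x_2 ∧ x_1 = 1/3 ∧ 2/3 = 1/3
~(x_2 ∧ x_1) = ~1/3 = 2/3
~x_2 = ~1/3 = 2/3
~x_2 → x_1 = 2/3 → 2/3 = 1
~(x_2 ∧ x_1) → (~x_2 → x_1) = 2/3 → 1 = 1
x_2 → x_2 = 1/3 → 1/3 = 1
x_3 ∨ (x_2 → x_2) = 5/6 ∨ 1 = 1
(~(x_2 ∧ x_1) → (~x_2 → x_1)) → (x_3 ∨ (x_2 → x_2)) = 1 → 1 = 1
(((x_1 ∨ (x_1 → x_1)) → (x_1 → x_1)) → ~(x_3 ↔ x_1)) ∧ ((~(x_2 ∧ x_1) → (~x_2 → x_1)) → (x_3 ∨ (x_2 → x_2))) = 1/6 ∧ 1 = 1/6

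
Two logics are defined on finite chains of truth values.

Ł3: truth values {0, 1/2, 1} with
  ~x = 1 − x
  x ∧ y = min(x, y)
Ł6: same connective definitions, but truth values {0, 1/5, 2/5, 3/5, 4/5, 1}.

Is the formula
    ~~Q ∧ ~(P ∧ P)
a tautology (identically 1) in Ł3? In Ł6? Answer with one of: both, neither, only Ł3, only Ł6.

In Ł3: at P = 0, Q = 0 the value is 0 — not a tautology.
In Ł6: at P = 0, Q = 0 the value is 0 — not a tautology.

neither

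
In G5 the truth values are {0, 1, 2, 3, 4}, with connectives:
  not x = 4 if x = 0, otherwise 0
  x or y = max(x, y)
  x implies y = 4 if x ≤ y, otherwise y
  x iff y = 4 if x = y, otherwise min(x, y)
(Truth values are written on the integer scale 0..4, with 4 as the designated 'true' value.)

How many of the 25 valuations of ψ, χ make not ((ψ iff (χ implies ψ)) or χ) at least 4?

value 4: 1 assignment (counts)
value 0: 24 assignments
So 1 of the 25 assignments meets the threshold.

1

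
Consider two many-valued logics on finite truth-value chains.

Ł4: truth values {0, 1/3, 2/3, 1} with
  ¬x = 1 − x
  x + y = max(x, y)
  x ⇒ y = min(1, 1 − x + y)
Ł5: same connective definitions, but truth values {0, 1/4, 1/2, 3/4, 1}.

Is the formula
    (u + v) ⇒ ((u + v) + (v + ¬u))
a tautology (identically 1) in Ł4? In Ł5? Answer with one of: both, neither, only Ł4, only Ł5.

both

In Ł4: every assignment gives 1 — tautology.
In Ł5: every assignment gives 1 — tautology.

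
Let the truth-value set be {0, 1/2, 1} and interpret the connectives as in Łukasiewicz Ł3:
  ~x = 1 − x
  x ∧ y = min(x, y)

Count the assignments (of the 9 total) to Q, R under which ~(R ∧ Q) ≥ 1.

Q = 0, R = 0 ↦ 1  ≥
Q = 0, R = 1/2 ↦ 1  ≥
Q = 0, R = 1 ↦ 1  ≥
Q = 1/2, R = 0 ↦ 1  ≥
Q = 1/2, R = 1/2 ↦ 1/2  <
Q = 1/2, R = 1 ↦ 1/2  <
Q = 1, R = 0 ↦ 1  ≥
Q = 1, R = 1/2 ↦ 1/2  <
Q = 1, R = 1 ↦ 0  <
So 5 of the 9 assignments meet the threshold.

5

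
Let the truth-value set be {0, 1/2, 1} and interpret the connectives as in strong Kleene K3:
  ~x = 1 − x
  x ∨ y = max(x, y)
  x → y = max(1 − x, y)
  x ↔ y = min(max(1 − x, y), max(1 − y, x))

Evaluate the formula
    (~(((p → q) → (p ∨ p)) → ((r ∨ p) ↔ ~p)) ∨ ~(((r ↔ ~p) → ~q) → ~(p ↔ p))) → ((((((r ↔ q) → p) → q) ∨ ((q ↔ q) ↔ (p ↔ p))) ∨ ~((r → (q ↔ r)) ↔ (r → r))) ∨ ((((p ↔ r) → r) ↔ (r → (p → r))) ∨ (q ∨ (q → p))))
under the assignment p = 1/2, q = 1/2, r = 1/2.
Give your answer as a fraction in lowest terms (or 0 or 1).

1/2

p → q = 1/2 → 1/2 = 1/2
p ∨ p = 1/2 ∨ 1/2 = 1/2
(p → q) → (p ∨ p) = 1/2 → 1/2 = 1/2
r ∨ p = 1/2 ∨ 1/2 = 1/2
~p = ~1/2 = 1/2
(r ∨ p) ↔ ~p = 1/2 ↔ 1/2 = 1/2
((p → q) → (p ∨ p)) → ((r ∨ p) ↔ ~p) = 1/2 → 1/2 = 1/2
~(((p → q) → (p ∨ p)) → ((r ∨ p) ↔ ~p)) = ~1/2 = 1/2
~p = ~1/2 = 1/2
r ↔ ~p = 1/2 ↔ 1/2 = 1/2
~q = ~1/2 = 1/2
(r ↔ ~p) → ~q = 1/2 → 1/2 = 1/2
p ↔ p = 1/2 ↔ 1/2 = 1/2
~(p ↔ p) = ~1/2 = 1/2
((r ↔ ~p) → ~q) → ~(p ↔ p) = 1/2 → 1/2 = 1/2
~(((r ↔ ~p) → ~q) → ~(p ↔ p)) = ~1/2 = 1/2
~(((p → q) → (p ∨ p)) → ((r ∨ p) ↔ ~p)) ∨ ~(((r ↔ ~p) → ~q) → ~(p ↔ p)) = 1/2 ∨ 1/2 = 1/2
r ↔ q = 1/2 ↔ 1/2 = 1/2
(r ↔ q) → p = 1/2 → 1/2 = 1/2
((r ↔ q) → p) → q = 1/2 → 1/2 = 1/2
q ↔ q = 1/2 ↔ 1/2 = 1/2
p ↔ p = 1/2 ↔ 1/2 = 1/2
(q ↔ q) ↔ (p ↔ p) = 1/2 ↔ 1/2 = 1/2
(((r ↔ q) → p) → q) ∨ ((q ↔ q) ↔ (p ↔ p)) = 1/2 ∨ 1/2 = 1/2
q ↔ r = 1/2 ↔ 1/2 = 1/2
r → (q ↔ r) = 1/2 → 1/2 = 1/2
r → r = 1/2 → 1/2 = 1/2
(r → (q ↔ r)) ↔ (r → r) = 1/2 ↔ 1/2 = 1/2
~((r → (q ↔ r)) ↔ (r → r)) = ~1/2 = 1/2
((((r ↔ q) → p) → q) ∨ ((q ↔ q) ↔ (p ↔ p))) ∨ ~((r → (q ↔ r)) ↔ (r → r)) = 1/2 ∨ 1/2 = 1/2
p ↔ r = 1/2 ↔ 1/2 = 1/2
(p ↔ r) → r = 1/2 → 1/2 = 1/2
p → r = 1/2 → 1/2 = 1/2
r → (p → r) = 1/2 → 1/2 = 1/2
((p ↔ r) → r) ↔ (r → (p → r)) = 1/2 ↔ 1/2 = 1/2
q → p = 1/2 → 1/2 = 1/2
q ∨ (q → p) = 1/2 ∨ 1/2 = 1/2
(((p ↔ r) → r) ↔ (r → (p → r))) ∨ (q ∨ (q → p)) = 1/2 ∨ 1/2 = 1/2
(((((r ↔ q) → p) → q) ∨ ((q ↔ q) ↔ (p ↔ p))) ∨ ~((r → (q ↔ r)) ↔ (r → r))) ∨ ((((p ↔ r) → r) ↔ (r → (p → r))) ∨ (q ∨ (q → p))) = 1/2 ∨ 1/2 = 1/2
(~(((p → q) → (p ∨ p)) → ((r ∨ p) ↔ ~p)) ∨ ~(((r ↔ ~p) → ~q) → ~(p ↔ p))) → ((((((r ↔ q) → p) → q) ∨ ((q ↔ q) ↔ (p ↔ p))) ∨ ~((r → (q ↔ r)) ↔ (r → r))) ∨ ((((p ↔ r) → r) ↔ (r → (p → r))) ∨ (q ∨ (q → p)))) = 1/2 → 1/2 = 1/2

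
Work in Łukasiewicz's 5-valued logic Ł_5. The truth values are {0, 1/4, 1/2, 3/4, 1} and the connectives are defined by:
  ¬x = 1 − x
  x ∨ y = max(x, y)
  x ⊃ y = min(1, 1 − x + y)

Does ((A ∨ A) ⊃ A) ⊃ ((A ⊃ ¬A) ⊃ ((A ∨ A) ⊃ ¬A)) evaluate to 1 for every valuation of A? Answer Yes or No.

A = 0 ↦ 1
A = 1/4 ↦ 1
A = 1/2 ↦ 1
A = 3/4 ↦ 1
A = 1 ↦ 1
Every assignment gives a value ≥ 1.

Yes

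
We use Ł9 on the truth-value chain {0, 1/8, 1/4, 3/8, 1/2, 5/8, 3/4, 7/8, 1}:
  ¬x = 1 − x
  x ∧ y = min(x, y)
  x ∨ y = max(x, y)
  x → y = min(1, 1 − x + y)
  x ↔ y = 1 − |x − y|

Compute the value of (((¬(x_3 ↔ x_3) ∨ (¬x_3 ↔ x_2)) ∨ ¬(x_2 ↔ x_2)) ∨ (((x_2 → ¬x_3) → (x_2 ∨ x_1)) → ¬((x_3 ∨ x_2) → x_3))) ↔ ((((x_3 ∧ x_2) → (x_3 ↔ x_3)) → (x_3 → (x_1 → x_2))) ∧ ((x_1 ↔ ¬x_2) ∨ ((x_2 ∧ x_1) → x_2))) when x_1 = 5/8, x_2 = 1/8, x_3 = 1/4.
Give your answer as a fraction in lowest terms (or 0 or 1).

3/8

x_3 ↔ x_3 = 1/4 ↔ 1/4 = 1
¬(x_3 ↔ x_3) = ¬1 = 0
¬x_3 = ¬1/4 = 3/4
¬x_3 ↔ x_2 = 3/4 ↔ 1/8 = 3/8
¬(x_3 ↔ x_3) ∨ (¬x_3 ↔ x_2) = 0 ∨ 3/8 = 3/8
x_2 ↔ x_2 = 1/8 ↔ 1/8 = 1
¬(x_2 ↔ x_2) = ¬1 = 0
(¬(x_3 ↔ x_3) ∨ (¬x_3 ↔ x_2)) ∨ ¬(x_2 ↔ x_2) = 3/8 ∨ 0 = 3/8
¬x_3 = ¬1/4 = 3/4
x_2 → ¬x_3 = 1/8 → 3/4 = 1
x_2 ∨ x_1 = 1/8 ∨ 5/8 = 5/8
(x_2 → ¬x_3) → (x_2 ∨ x_1) = 1 → 5/8 = 5/8
x_3 ∨ x_2 = 1/4 ∨ 1/8 = 1/4
(x_3 ∨ x_2) → x_3 = 1/4 → 1/4 = 1
¬((x_3 ∨ x_2) → x_3) = ¬1 = 0
((x_2 → ¬x_3) → (x_2 ∨ x_1)) → ¬((x_3 ∨ x_2) → x_3) = 5/8 → 0 = 3/8
((¬(x_3 ↔ x_3) ∨ (¬x_3 ↔ x_2)) ∨ ¬(x_2 ↔ x_2)) ∨ (((x_2 → ¬x_3) → (x_2 ∨ x_1)) → ¬((x_3 ∨ x_2) → x_3)) = 3/8 ∨ 3/8 = 3/8
x_3 ∧ x_2 = 1/4 ∧ 1/8 = 1/8
x_3 ↔ x_3 = 1/4 ↔ 1/4 = 1
(x_3 ∧ x_2) → (x_3 ↔ x_3) = 1/8 → 1 = 1
x_1 → x_2 = 5/8 → 1/8 = 1/2
x_3 → (x_1 → x_2) = 1/4 → 1/2 = 1
((x_3 ∧ x_2) → (x_3 ↔ x_3)) → (x_3 → (x_1 → x_2)) = 1 → 1 = 1
¬x_2 = ¬1/8 = 7/8
x_1 ↔ ¬x_2 = 5/8 ↔ 7/8 = 3/4
x_2 ∧ x_1 = 1/8 ∧ 5/8 = 1/8
(x_2 ∧ x_1) → x_2 = 1/8 → 1/8 = 1
(x_1 ↔ ¬x_2) ∨ ((x_2 ∧ x_1) → x_2) = 3/4 ∨ 1 = 1
(((x_3 ∧ x_2) → (x_3 ↔ x_3)) → (x_3 → (x_1 → x_2))) ∧ ((x_1 ↔ ¬x_2) ∨ ((x_2 ∧ x_1) → x_2)) = 1 ∧ 1 = 1
(((¬(x_3 ↔ x_3) ∨ (¬x_3 ↔ x_2)) ∨ ¬(x_2 ↔ x_2)) ∨ (((x_2 → ¬x_3) → (x_2 ∨ x_1)) → ¬((x_3 ∨ x_2) → x_3))) ↔ ((((x_3 ∧ x_2) → (x_3 ↔ x_3)) → (x_3 → (x_1 → x_2))) ∧ ((x_1 ↔ ¬x_2) ∨ ((x_2 ∧ x_1) → x_2))) = 3/8 ↔ 1 = 3/8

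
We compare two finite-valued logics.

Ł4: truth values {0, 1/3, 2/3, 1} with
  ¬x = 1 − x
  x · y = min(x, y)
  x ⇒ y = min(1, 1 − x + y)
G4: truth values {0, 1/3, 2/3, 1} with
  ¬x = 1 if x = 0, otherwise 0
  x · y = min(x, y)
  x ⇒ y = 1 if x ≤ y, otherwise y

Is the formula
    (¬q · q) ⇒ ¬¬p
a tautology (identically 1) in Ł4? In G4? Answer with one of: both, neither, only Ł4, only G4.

In Ł4: at p = 0, q = 1/3 the value is 2/3 — not a tautology.
In G4: every assignment gives 1 — tautology.

only G4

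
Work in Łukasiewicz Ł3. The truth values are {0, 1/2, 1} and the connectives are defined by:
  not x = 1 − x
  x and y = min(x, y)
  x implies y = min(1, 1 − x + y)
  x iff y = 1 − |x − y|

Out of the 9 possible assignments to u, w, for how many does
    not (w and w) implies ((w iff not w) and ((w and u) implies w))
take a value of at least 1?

6

u = 0, w = 0 ↦ 0  <
u = 0, w = 1/2 ↦ 1  ≥
u = 0, w = 1 ↦ 1  ≥
u = 1/2, w = 0 ↦ 0  <
u = 1/2, w = 1/2 ↦ 1  ≥
u = 1/2, w = 1 ↦ 1  ≥
u = 1, w = 0 ↦ 0  <
u = 1, w = 1/2 ↦ 1  ≥
u = 1, w = 1 ↦ 1  ≥
So 6 of the 9 assignments meet the threshold.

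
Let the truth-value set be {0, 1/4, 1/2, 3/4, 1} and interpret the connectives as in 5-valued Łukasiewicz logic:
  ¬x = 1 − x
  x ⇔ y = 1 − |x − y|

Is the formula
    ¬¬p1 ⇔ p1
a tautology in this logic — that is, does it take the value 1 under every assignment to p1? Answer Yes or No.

p1 = 0 ↦ 1
p1 = 1/4 ↦ 1
p1 = 1/2 ↦ 1
p1 = 3/4 ↦ 1
p1 = 1 ↦ 1
Every assignment gives a value ≥ 1.

Yes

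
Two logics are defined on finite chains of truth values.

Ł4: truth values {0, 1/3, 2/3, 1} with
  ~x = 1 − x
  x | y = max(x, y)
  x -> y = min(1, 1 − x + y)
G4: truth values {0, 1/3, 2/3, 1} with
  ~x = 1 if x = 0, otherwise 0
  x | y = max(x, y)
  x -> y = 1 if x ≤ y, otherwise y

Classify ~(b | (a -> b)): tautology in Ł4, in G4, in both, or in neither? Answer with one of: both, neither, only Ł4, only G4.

In Ł4: at a = 0, b = 0 the value is 0 — not a tautology.
In G4: at a = 0, b = 0 the value is 0 — not a tautology.

neither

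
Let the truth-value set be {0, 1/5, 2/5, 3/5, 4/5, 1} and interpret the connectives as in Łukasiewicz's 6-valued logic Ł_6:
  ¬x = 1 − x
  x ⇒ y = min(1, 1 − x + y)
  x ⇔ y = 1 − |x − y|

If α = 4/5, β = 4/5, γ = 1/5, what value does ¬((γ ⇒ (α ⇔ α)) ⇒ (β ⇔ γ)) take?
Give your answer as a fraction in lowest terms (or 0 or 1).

α ⇔ α = 4/5 ⇔ 4/5 = 1
γ ⇒ (α ⇔ α) = 1/5 ⇒ 1 = 1
β ⇔ γ = 4/5 ⇔ 1/5 = 2/5
(γ ⇒ (α ⇔ α)) ⇒ (β ⇔ γ) = 1 ⇒ 2/5 = 2/5
¬((γ ⇒ (α ⇔ α)) ⇒ (β ⇔ γ)) = ¬2/5 = 3/5

3/5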